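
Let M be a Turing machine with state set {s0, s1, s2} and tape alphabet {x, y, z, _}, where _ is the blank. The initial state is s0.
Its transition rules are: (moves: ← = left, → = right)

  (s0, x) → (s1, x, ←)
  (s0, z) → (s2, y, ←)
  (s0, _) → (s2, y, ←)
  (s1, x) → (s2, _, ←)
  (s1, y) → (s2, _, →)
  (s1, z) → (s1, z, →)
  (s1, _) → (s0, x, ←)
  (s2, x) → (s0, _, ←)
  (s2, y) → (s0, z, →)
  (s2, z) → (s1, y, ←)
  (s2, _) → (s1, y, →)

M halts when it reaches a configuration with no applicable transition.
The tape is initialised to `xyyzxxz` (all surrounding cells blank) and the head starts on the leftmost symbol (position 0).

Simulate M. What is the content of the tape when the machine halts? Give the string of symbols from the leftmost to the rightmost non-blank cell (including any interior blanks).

s0 | ___[x]yyzxxz   read x → write x, move ←, go to s1
s1 | __[_]xyyzxxz   read _ → write x, move ←, go to s0
s0 | _[_]xxyyzxxz   read _ → write y, move ←, go to s2
s2 | [_]yxxyyzxxz   read _ → write y, move →, go to s1
s1 | y[y]xxyyzxxz   read y → write _, move →, go to s2
s2 | y_[x]xyyzxxz   read x → write _, move ←, go to s0
s0 | y[_]_xyyzxxz   read _ → write y, move ←, go to s2
s2 | [y]y_xyyzxxz   read y → write z, move →, go to s0
s0 | z[y]_xyyzxxz
The non-blank tape span at halt is zy_xyyzxxz.

zy_xyyzxxz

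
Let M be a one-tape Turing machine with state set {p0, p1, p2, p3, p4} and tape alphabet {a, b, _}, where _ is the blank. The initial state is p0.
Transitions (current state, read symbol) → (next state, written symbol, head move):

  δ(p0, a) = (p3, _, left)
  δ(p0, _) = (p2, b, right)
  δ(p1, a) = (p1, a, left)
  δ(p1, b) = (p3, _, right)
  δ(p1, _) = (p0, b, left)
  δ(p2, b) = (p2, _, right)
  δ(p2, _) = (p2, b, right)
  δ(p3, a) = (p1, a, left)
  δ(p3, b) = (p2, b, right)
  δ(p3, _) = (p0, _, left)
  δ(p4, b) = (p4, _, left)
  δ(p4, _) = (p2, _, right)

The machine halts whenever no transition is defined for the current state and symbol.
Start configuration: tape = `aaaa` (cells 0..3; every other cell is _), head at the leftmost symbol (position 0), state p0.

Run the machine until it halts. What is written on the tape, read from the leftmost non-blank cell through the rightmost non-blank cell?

bbbaaa

state=p0 head=0 tape=__[a]aaa   (p0,a)→(p3,_,left)
state=p3 head=-1 tape=_[_]_aaa   (p3,_)→(p0,_,left)
state=p0 head=-2 tape=[_]__aaa   (p0,_)→(p2,b,right)
state=p2 head=-1 tape=b[_]_aaa   (p2,_)→(p2,b,right)
state=p2 head=0 tape=bb[_]aaa   (p2,_)→(p2,b,right)
state=p2 head=1 tape=bbb[a]aa
The non-blank tape span at halt is bbbaaa.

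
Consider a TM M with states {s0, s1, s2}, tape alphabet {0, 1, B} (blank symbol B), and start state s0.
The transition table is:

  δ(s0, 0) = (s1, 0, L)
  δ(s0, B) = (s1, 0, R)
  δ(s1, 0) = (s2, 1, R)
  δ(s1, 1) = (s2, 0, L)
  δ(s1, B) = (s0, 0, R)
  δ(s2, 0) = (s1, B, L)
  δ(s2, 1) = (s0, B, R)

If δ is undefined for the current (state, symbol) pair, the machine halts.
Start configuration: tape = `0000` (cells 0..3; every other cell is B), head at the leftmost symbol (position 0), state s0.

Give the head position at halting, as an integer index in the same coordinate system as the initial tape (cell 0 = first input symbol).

state=s0 head=0 tape=BB[0]000   (s0,0)→(s1,0,L)
state=s1 head=-1 tape=B[B]0000   (s1,B)→(s0,0,R)
state=s0 head=0 tape=B0[0]000   (s0,0)→(s1,0,L)
state=s1 head=-1 tape=B[0]0000   (s1,0)→(s2,1,R)
state=s2 head=0 tape=B1[0]000   (s2,0)→(s1,B,L)
state=s1 head=-1 tape=B[1]B000   (s1,1)→(s2,0,L)
state=s2 head=-2 tape=[B]0B000
At halt the head is at cell -2.

-2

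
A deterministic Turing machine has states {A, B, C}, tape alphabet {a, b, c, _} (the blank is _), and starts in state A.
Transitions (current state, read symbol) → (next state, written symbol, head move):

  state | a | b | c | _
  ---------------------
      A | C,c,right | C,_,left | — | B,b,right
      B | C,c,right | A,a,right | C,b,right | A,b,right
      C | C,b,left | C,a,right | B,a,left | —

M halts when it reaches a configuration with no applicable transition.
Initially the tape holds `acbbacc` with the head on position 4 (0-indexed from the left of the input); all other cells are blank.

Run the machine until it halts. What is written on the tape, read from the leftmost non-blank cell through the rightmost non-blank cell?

A | acbb[a]cc_   read a → write c, move right, go to C
C | acbbc[c]c_   read c → write a, move left, go to B
B | acbb[c]ac_   read c → write b, move right, go to C
C | acbbb[a]c_   read a → write b, move left, go to C
C | acbb[b]bc_   read b → write a, move right, go to C
C | acbba[b]c_   read b → write a, move right, go to C
C | acbbaa[c]_   read c → write a, move left, go to B
B | acbba[a]a_   read a → write c, move right, go to C
C | acbbac[a]_   read a → write b, move left, go to C
C | acbba[c]b_   read c → write a, move left, go to B
B | acbb[a]ab_   read a → write c, move right, go to C
C | acbbc[a]b_   read a → write b, move left, go to C
C | acbb[c]bb_   read c → write a, move left, go to B
B | acb[b]abb_   read b → write a, move right, go to A
A | acba[a]bb_   read a → write c, move right, go to C
C | acbac[b]b_   read b → write a, move right, go to C
C | acbaca[b]_   read b → write a, move right, go to C
C | acbacaa[_]
The non-blank tape span at halt is acbacaa.

acbacaa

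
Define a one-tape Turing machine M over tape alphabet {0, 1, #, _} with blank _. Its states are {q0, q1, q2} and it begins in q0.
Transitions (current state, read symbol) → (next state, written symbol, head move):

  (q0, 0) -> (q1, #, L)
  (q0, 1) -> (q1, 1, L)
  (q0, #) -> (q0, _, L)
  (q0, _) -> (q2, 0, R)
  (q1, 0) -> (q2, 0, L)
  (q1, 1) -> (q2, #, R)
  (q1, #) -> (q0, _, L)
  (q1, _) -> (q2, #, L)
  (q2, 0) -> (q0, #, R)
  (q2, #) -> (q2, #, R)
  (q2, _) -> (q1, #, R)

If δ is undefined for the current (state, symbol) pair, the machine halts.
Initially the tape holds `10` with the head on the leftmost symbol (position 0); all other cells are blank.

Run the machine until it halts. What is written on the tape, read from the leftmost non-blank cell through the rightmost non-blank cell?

q0 | ___[1]0   read 1 → write 1, move L, go to q1
q1 | __[_]10   read _ → write #, move L, go to q2
q2 | _[_]#10   read _ → write #, move R, go to q1
q1 | _#[#]10   read # → write _, move L, go to q0
q0 | _[#]_10   read # → write _, move L, go to q0
q0 | [_]__10   read _ → write 0, move R, go to q2
q2 | 0[_]_10   read _ → write #, move R, go to q1
q1 | 0#[_]10   read _ → write #, move L, go to q2
q2 | 0[#]#10   read # → write #, move R, go to q2
q2 | 0#[#]10   read # → write #, move R, go to q2
q2 | 0##[1]0
The non-blank tape span at halt is 0##10.

0##10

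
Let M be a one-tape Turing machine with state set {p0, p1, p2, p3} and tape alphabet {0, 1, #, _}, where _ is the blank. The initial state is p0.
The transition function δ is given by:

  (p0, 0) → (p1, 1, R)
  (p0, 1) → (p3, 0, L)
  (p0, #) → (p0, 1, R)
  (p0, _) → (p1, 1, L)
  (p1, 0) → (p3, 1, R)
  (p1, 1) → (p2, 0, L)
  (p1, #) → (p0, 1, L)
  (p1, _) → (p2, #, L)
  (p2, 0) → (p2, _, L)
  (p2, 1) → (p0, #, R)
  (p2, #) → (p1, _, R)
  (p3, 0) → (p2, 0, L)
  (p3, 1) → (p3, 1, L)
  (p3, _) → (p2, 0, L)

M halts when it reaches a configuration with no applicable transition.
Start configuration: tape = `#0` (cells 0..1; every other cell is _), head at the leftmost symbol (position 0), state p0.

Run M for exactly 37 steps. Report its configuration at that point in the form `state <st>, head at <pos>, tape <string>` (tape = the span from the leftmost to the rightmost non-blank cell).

p0 | [#]0____   read # → write 1, move R, go to p0
p0 | 1[0]____   read 0 → write 1, move R, go to p1
p1 | 11[_]___   read _ → write #, move L, go to p2
p2 | 1[1]#___   read 1 → write #, move R, go to p0
p0 | 1#[#]___   read # → write 1, move R, go to p0
p0 | 1#1[_]__   read _ → write 1, move L, go to p1
p1 | 1#[1]1__   read 1 → write 0, move L, go to p2
p2 | 1[#]01__   read # → write _, move R, go to p1
p1 | 1_[0]1__   read 0 → write 1, move R, go to p3
p3 | 1_1[1]__   read 1 → write 1, move L, go to p3
p3 | 1_[1]1__   read 1 → write 1, move L, go to p3
p3 | 1[_]11__   read _ → write 0, move L, go to p2
p2 | [1]011__   read 1 → write #, move R, go to p0
p0 | #[0]11__   read 0 → write 1, move R, go to p1
p1 | #1[1]1__   read 1 → write 0, move L, go to p2
p2 | #[1]01__   read 1 → write #, move R, go to p0
p0 | ##[0]1__   read 0 → write 1, move R, go to p1
p1 | ##1[1]__   read 1 → write 0, move L, go to p2
p2 | ##[1]0__   read 1 → write #, move R, go to p0
p0 | ###[0]__   read 0 → write 1, move R, go to p1
p1 | ###1[_]_   read _ → write #, move L, go to p2
p2 | ###[1]#_   read 1 → write #, move R, go to p0
p0 | ####[#]_   read # → write 1, move R, go to p0
p0 | ####1[_]   read _ → write 1, move L, go to p1
p1 | ####[1]1   read 1 → write 0, move L, go to p2
p2 | ###[#]01   read # → write _, move R, go to p1
p1 | ###_[0]1   read 0 → write 1, move R, go to p3
p3 | ###_1[1]   read 1 → write 1, move L, go to p3
p3 | ###_[1]1   read 1 → write 1, move L, go to p3
p3 | ###[_]11   read _ → write 0, move L, go to p2
p2 | ##[#]011   read # → write _, move R, go to p1
p1 | ##_[0]11   read 0 → write 1, move R, go to p3
p3 | ##_1[1]1   read 1 → write 1, move L, go to p3
p3 | ##_[1]11   read 1 → write 1, move L, go to p3
p3 | ##[_]111   read _ → write 0, move L, go to p2
p2 | #[#]0111   read # → write _, move R, go to p1
p1 | #_[0]111   read 0 → write 1, move R, go to p3
p3 | #_1[1]11
After 37 steps: state p3, head at 3, tape #_1111.

state p3, head at 3, tape #_1111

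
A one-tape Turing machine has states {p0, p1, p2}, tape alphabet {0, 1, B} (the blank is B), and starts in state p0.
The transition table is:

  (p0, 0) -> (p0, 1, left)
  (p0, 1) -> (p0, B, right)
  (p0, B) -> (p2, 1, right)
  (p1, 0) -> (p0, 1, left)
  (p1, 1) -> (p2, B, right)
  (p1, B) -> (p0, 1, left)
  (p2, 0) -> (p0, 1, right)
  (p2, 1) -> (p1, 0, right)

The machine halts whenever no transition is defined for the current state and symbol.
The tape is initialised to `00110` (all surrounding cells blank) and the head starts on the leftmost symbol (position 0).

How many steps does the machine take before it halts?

state=p0 head=0 tape=B[0]0110BBB   (p0,0)→(p0,1,left)
state=p0 head=-1 tape=[B]10110BBB   (p0,B)→(p2,1,right)
state=p2 head=0 tape=1[1]0110BBB   (p2,1)→(p1,0,right)
state=p1 head=1 tape=10[0]110BBB   (p1,0)→(p0,1,left)
state=p0 head=0 tape=1[0]1110BBB   (p0,0)→(p0,1,left)
state=p0 head=-1 tape=[1]11110BBB   (p0,1)→(p0,B,right)
state=p0 head=0 tape=B[1]1110BBB   (p0,1)→(p0,B,right)
state=p0 head=1 tape=BB[1]110BBB   (p0,1)→(p0,B,right)
state=p0 head=2 tape=BBB[1]10BBB   (p0,1)→(p0,B,right)
state=p0 head=3 tape=BBBB[1]0BBB   (p0,1)→(p0,B,right)
state=p0 head=4 tape=BBBBB[0]BBB   (p0,0)→(p0,1,left)
state=p0 head=3 tape=BBBB[B]1BBB   (p0,B)→(p2,1,right)
state=p2 head=4 tape=BBBB1[1]BBB   (p2,1)→(p1,0,right)
state=p1 head=5 tape=BBBB10[B]BB   (p1,B)→(p0,1,left)
state=p0 head=4 tape=BBBB1[0]1BB   (p0,0)→(p0,1,left)
state=p0 head=3 tape=BBBB[1]11BB   (p0,1)→(p0,B,right)
state=p0 head=4 tape=BBBBB[1]1BB   (p0,1)→(p0,B,right)
state=p0 head=5 tape=BBBBBB[1]BB   (p0,1)→(p0,B,right)
state=p0 head=6 tape=BBBBBBB[B]B   (p0,B)→(p2,1,right)
state=p2 head=7 tape=BBBBBBB1[B]
M halts after 19 transitions.

19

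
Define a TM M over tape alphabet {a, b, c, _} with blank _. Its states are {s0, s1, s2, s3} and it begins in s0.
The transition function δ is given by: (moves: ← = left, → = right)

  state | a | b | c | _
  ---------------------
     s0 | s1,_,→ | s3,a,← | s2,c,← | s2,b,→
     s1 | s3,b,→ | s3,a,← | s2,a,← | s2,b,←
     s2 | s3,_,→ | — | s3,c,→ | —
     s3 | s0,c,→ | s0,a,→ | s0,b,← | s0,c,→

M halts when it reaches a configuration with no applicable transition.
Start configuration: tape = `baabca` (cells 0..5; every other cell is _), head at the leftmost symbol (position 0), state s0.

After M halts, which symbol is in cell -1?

s0 | _[b]aabca___   read b → write a, move ←, go to s3
s3 | [_]aaabca___   read _ → write c, move →, go to s0
s0 | c[a]aabca___   read a → write _, move →, go to s1
s1 | c_[a]abca___   read a → write b, move →, go to s3
s3 | c_b[a]bca___   read a → write c, move →, go to s0
s0 | c_bc[b]ca___   read b → write a, move ←, go to s3
s3 | c_b[c]aca___   read c → write b, move ←, go to s0
s0 | c_[b]baca___   read b → write a, move ←, go to s3
s3 | c[_]abaca___   read _ → write c, move →, go to s0
s0 | cc[a]baca___   read a → write _, move →, go to s1
s1 | cc_[b]aca___   read b → write a, move ←, go to s3
s3 | cc[_]aaca___   read _ → write c, move →, go to s0
s0 | ccc[a]aca___   read a → write _, move →, go to s1
s1 | ccc_[a]ca___   read a → write b, move →, go to s3
s3 | ccc_b[c]a___   read c → write b, move ←, go to s0
s0 | ccc_[b]ba___   read b → write a, move ←, go to s3
s3 | ccc[_]aba___   read _ → write c, move →, go to s0
s0 | cccc[a]ba___   read a → write _, move →, go to s1
s1 | cccc_[b]a___   read b → write a, move ←, go to s3
s3 | cccc[_]aa___   read _ → write c, move →, go to s0
s0 | ccccc[a]a___   read a → write _, move →, go to s1
s1 | ccccc_[a]___   read a → write b, move →, go to s3
s3 | ccccc_b[_]__   read _ → write c, move →, go to s0
s0 | ccccc_bc[_]_   read _ → write b, move →, go to s2
s2 | ccccc_bcb[_]
Cell -1 holds c when M halts.

c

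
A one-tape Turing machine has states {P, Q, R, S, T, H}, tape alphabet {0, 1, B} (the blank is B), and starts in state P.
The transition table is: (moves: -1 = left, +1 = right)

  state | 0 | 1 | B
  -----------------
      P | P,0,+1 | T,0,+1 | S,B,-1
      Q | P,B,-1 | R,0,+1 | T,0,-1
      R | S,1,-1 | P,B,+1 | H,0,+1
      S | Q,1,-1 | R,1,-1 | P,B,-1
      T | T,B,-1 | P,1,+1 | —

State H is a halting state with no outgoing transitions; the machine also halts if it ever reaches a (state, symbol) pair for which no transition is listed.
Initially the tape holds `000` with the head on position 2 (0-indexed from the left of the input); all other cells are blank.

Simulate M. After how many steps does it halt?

state=P head=2 tape=BB00[0]B   (P,0)→(P,0,+1)
state=P head=3 tape=BB000[B]   (P,B)→(S,B,-1)
state=S head=2 tape=BB00[0]B   (S,0)→(Q,1,-1)
state=Q head=1 tape=BB0[0]1B   (Q,0)→(P,B,-1)
state=P head=0 tape=BB[0]B1B   (P,0)→(P,0,+1)
state=P head=1 tape=BB0[B]1B   (P,B)→(S,B,-1)
state=S head=0 tape=BB[0]B1B   (S,0)→(Q,1,-1)
state=Q head=-1 tape=B[B]1B1B   (Q,B)→(T,0,-1)
state=T head=-2 tape=[B]01B1B
M halts after 8 transitions.

8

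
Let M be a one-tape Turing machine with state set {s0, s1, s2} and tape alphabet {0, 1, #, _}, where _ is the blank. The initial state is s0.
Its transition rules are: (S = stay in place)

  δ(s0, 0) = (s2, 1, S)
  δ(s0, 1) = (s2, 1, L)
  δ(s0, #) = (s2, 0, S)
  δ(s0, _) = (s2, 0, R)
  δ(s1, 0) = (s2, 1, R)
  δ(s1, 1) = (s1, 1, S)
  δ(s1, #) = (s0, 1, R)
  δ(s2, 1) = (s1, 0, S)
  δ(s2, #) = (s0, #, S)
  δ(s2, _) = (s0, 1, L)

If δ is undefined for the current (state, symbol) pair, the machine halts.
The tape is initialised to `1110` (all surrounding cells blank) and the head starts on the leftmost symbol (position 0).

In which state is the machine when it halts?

state=s0 head=0 tape=__[1]110   (s0,1)→(s2,1,L)
state=s2 head=-1 tape=_[_]1110   (s2,_)→(s0,1,L)
state=s0 head=-2 tape=[_]11110   (s0,_)→(s2,0,R)
state=s2 head=-1 tape=0[1]1110   (s2,1)→(s1,0,S)
state=s1 head=-1 tape=0[0]1110   (s1,0)→(s2,1,R)
state=s2 head=0 tape=01[1]110   (s2,1)→(s1,0,S)
state=s1 head=0 tape=01[0]110   (s1,0)→(s2,1,R)
state=s2 head=1 tape=011[1]10   (s2,1)→(s1,0,S)
state=s1 head=1 tape=011[0]10   (s1,0)→(s2,1,R)
state=s2 head=2 tape=0111[1]0   (s2,1)→(s1,0,S)
state=s1 head=2 tape=0111[0]0   (s1,0)→(s2,1,R)
state=s2 head=3 tape=01111[0]
No transition is defined for (s2, 0); M halts in state s2.

s2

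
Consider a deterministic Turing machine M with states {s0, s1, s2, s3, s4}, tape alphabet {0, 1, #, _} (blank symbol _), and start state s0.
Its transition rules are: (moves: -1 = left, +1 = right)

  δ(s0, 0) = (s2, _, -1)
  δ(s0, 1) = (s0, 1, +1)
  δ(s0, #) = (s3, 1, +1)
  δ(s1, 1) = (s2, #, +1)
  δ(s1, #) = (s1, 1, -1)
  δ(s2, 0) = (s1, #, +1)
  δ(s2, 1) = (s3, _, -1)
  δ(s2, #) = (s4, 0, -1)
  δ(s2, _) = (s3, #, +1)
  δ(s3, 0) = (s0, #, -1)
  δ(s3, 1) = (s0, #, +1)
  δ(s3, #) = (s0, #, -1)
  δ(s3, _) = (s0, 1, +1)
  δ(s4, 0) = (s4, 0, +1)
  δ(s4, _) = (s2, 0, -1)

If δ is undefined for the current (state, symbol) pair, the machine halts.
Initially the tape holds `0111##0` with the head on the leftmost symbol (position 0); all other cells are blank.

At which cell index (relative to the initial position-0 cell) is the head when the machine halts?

8

state=s0 head=0 tape=_[0]111##0__   (s0,0)→(s2,_,-1)
state=s2 head=-1 tape=[_]_111##0__   (s2,_)→(s3,#,+1)
state=s3 head=0 tape=#[_]111##0__   (s3,_)→(s0,1,+1)
state=s0 head=1 tape=#1[1]11##0__   (s0,1)→(s0,1,+1)
state=s0 head=2 tape=#11[1]1##0__   (s0,1)→(s0,1,+1)
state=s0 head=3 tape=#111[1]##0__   (s0,1)→(s0,1,+1)
state=s0 head=4 tape=#1111[#]#0__   (s0,#)→(s3,1,+1)
state=s3 head=5 tape=#11111[#]0__   (s3,#)→(s0,#,-1)
state=s0 head=4 tape=#1111[1]#0__   (s0,1)→(s0,1,+1)
state=s0 head=5 tape=#11111[#]0__   (s0,#)→(s3,1,+1)
state=s3 head=6 tape=#111111[0]__   (s3,0)→(s0,#,-1)
state=s0 head=5 tape=#11111[1]#__   (s0,1)→(s0,1,+1)
state=s0 head=6 tape=#111111[#]__   (s0,#)→(s3,1,+1)
state=s3 head=7 tape=#1111111[_]_   (s3,_)→(s0,1,+1)
state=s0 head=8 tape=#11111111[_]
At halt the head is at cell 8.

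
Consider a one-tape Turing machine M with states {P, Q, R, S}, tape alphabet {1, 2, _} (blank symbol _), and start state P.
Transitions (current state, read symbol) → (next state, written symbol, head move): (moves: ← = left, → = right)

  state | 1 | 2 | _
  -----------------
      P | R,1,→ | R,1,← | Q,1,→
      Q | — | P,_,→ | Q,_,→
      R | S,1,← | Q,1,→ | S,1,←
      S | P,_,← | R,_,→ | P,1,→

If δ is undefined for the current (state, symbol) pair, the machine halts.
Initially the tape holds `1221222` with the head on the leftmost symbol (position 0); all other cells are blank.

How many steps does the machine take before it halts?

state=P head=0 tape=[1]221222   (P,1)→(R,1,→)
state=R head=1 tape=1[2]21222   (R,2)→(Q,1,→)
state=Q head=2 tape=11[2]1222   (Q,2)→(P,_,→)
state=P head=3 tape=11_[1]222   (P,1)→(R,1,→)
state=R head=4 tape=11_1[2]22   (R,2)→(Q,1,→)
state=Q head=5 tape=11_11[2]2   (Q,2)→(P,_,→)
state=P head=6 tape=11_11_[2]   (P,2)→(R,1,←)
state=R head=5 tape=11_11[_]1   (R,_)→(S,1,←)
state=S head=4 tape=11_1[1]11   (S,1)→(P,_,←)
state=P head=3 tape=11_[1]_11   (P,1)→(R,1,→)
state=R head=4 tape=11_1[_]11   (R,_)→(S,1,←)
state=S head=3 tape=11_[1]111   (S,1)→(P,_,←)
state=P head=2 tape=11[_]_111   (P,_)→(Q,1,→)
state=Q head=3 tape=111[_]111   (Q,_)→(Q,_,→)
state=Q head=4 tape=111_[1]11
M halts after 14 transitions.

14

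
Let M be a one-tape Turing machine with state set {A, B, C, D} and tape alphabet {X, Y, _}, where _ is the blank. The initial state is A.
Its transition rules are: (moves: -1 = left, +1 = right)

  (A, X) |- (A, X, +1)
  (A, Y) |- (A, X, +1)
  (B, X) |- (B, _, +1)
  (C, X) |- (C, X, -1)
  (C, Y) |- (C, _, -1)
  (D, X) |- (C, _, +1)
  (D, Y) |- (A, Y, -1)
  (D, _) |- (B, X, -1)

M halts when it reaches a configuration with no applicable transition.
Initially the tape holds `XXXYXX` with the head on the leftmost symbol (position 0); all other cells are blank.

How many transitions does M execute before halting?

6

state=A head=0 tape=[X]XXYXX_   (A,X)→(A,X,+1)
state=A head=1 tape=X[X]XYXX_   (A,X)→(A,X,+1)
state=A head=2 tape=XX[X]YXX_   (A,X)→(A,X,+1)
state=A head=3 tape=XXX[Y]XX_   (A,Y)→(A,X,+1)
state=A head=4 tape=XXXX[X]X_   (A,X)→(A,X,+1)
state=A head=5 tape=XXXXX[X]_   (A,X)→(A,X,+1)
state=A head=6 tape=XXXXXX[_]
M halts after 6 transitions.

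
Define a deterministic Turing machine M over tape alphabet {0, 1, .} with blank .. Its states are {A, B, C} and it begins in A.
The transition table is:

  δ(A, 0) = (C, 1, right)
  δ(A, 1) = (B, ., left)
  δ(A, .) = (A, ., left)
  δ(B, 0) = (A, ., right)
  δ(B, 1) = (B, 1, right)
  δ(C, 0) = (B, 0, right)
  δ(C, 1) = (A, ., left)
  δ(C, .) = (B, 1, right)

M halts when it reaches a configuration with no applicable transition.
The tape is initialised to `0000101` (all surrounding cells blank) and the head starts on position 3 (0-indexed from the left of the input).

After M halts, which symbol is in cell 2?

state=A head=3 tape=000[0]101   (A,0)→(C,1,right)
state=C head=4 tape=0001[1]01   (C,1)→(A,.,left)
state=A head=3 tape=000[1].01   (A,1)→(B,.,left)
state=B head=2 tape=00[0]..01   (B,0)→(A,.,right)
state=A head=3 tape=00.[.].01   (A,.)→(A,.,left)
state=A head=2 tape=00[.]..01   (A,.)→(A,.,left)
state=A head=1 tape=0[0]...01   (A,0)→(C,1,right)
state=C head=2 tape=01[.]..01   (C,.)→(B,1,right)
state=B head=3 tape=011[.].01
Cell 2 holds 1 when M halts.

1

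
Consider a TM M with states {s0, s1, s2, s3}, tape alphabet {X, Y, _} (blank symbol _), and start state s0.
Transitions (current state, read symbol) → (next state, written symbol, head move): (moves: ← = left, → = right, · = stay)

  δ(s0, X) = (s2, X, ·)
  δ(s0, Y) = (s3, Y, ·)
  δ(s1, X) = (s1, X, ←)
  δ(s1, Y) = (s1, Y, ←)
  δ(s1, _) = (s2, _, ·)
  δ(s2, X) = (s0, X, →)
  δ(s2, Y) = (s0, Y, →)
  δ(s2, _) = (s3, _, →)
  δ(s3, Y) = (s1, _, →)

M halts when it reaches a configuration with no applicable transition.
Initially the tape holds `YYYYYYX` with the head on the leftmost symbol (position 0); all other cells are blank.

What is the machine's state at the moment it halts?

s3

s0 | [Y]YYYYYX   read Y → write Y, move ·, go to s3
s3 | [Y]YYYYYX   read Y → write _, move →, go to s1
s1 | _[Y]YYYYX   read Y → write Y, move ←, go to s1
s1 | [_]YYYYYX   read _ → write _, move ·, go to s2
s2 | [_]YYYYYX   read _ → write _, move →, go to s3
s3 | _[Y]YYYYX   read Y → write _, move →, go to s1
s1 | __[Y]YYYX   read Y → write Y, move ←, go to s1
s1 | _[_]YYYYX   read _ → write _, move ·, go to s2
s2 | _[_]YYYYX   read _ → write _, move →, go to s3
s3 | __[Y]YYYX   read Y → write _, move →, go to s1
s1 | ___[Y]YYX   read Y → write Y, move ←, go to s1
s1 | __[_]YYYX   read _ → write _, move ·, go to s2
s2 | __[_]YYYX   read _ → write _, move →, go to s3
s3 | ___[Y]YYX   read Y → write _, move →, go to s1
s1 | ____[Y]YX   read Y → write Y, move ←, go to s1
s1 | ___[_]YYX   read _ → write _, move ·, go to s2
s2 | ___[_]YYX   read _ → write _, move →, go to s3
s3 | ____[Y]YX   read Y → write _, move →, go to s1
s1 | _____[Y]X   read Y → write Y, move ←, go to s1
s1 | ____[_]YX   read _ → write _, move ·, go to s2
s2 | ____[_]YX   read _ → write _, move →, go to s3
s3 | _____[Y]X   read Y → write _, move →, go to s1
s1 | ______[X]   read X → write X, move ←, go to s1
s1 | _____[_]X   read _ → write _, move ·, go to s2
s2 | _____[_]X   read _ → write _, move →, go to s3
s3 | ______[X]
No transition is defined for (s3, X); M halts in state s3.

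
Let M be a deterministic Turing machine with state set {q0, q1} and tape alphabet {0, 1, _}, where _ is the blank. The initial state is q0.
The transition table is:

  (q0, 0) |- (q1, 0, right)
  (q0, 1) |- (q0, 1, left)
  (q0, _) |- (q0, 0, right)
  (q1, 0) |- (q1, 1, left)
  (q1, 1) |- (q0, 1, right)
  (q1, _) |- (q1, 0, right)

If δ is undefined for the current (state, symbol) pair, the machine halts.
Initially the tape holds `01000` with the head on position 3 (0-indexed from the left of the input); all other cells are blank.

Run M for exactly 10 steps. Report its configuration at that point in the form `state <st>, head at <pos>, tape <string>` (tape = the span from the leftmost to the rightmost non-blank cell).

state=q0 head=3 tape=010[0]0   (q0,0)→(q1,0,right)
state=q1 head=4 tape=0100[0]   (q1,0)→(q1,1,left)
state=q1 head=3 tape=010[0]1   (q1,0)→(q1,1,left)
state=q1 head=2 tape=01[0]11   (q1,0)→(q1,1,left)
state=q1 head=1 tape=0[1]111   (q1,1)→(q0,1,right)
state=q0 head=2 tape=01[1]11   (q0,1)→(q0,1,left)
state=q0 head=1 tape=0[1]111   (q0,1)→(q0,1,left)
state=q0 head=0 tape=[0]1111   (q0,0)→(q1,0,right)
state=q1 head=1 tape=0[1]111   (q1,1)→(q0,1,right)
state=q0 head=2 tape=01[1]11   (q0,1)→(q0,1,left)
state=q0 head=1 tape=0[1]111
After 10 steps: state q0, head at 1, tape 01111.

state q0, head at 1, tape 01111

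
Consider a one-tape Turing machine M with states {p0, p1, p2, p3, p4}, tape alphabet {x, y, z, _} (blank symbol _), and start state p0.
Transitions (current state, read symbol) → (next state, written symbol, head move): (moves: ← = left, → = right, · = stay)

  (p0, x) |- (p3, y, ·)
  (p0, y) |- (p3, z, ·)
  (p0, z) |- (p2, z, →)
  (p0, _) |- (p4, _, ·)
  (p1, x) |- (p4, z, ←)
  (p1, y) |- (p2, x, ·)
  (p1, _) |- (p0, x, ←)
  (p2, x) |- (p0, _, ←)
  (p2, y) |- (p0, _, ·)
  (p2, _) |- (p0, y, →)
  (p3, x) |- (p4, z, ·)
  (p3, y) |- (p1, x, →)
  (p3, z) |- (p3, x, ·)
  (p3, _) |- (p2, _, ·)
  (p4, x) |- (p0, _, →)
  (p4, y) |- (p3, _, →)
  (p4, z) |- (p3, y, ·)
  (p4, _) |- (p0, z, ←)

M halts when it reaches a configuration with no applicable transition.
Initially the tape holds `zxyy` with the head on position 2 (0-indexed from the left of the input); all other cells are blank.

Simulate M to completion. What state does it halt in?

p1

p0 | zx[y]y__   read y → write z, move ·, go to p3
p3 | zx[z]y__   read z → write x, move ·, go to p3
p3 | zx[x]y__   read x → write z, move ·, go to p4
p4 | zx[z]y__   read z → write y, move ·, go to p3
p3 | zx[y]y__   read y → write x, move →, go to p1
p1 | zxx[y]__   read y → write x, move ·, go to p2
p2 | zxx[x]__   read x → write _, move ←, go to p0
p0 | zx[x]___   read x → write y, move ·, go to p3
p3 | zx[y]___   read y → write x, move →, go to p1
p1 | zxx[_]__   read _ → write x, move ←, go to p0
p0 | zx[x]x__   read x → write y, move ·, go to p3
p3 | zx[y]x__   read y → write x, move →, go to p1
p1 | zxx[x]__   read x → write z, move ←, go to p4
p4 | zx[x]z__   read x → write _, move →, go to p0
p0 | zx_[z]__   read z → write z, move →, go to p2
p2 | zx_z[_]_   read _ → write y, move →, go to p0
p0 | zx_zy[_]   read _ → write _, move ·, go to p4
p4 | zx_zy[_]   read _ → write z, move ←, go to p0
p0 | zx_z[y]z   read y → write z, move ·, go to p3
p3 | zx_z[z]z   read z → write x, move ·, go to p3
p3 | zx_z[x]z   read x → write z, move ·, go to p4
p4 | zx_z[z]z   read z → write y, move ·, go to p3
p3 | zx_z[y]z   read y → write x, move →, go to p1
p1 | zx_zx[z]
No transition is defined for (p1, z); M halts in state p1.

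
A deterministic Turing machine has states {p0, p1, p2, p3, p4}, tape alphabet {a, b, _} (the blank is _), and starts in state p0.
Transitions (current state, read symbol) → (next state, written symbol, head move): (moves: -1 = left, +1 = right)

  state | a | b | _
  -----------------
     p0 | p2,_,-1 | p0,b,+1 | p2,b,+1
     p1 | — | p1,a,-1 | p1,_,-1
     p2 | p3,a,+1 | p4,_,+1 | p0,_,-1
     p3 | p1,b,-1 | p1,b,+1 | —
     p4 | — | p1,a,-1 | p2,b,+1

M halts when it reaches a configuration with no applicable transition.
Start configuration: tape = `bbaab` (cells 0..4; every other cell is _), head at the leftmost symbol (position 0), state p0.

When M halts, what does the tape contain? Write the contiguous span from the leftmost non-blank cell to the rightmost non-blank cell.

p0 | [b]baab_   read b → write b, move +1, go to p0
p0 | b[b]aab_   read b → write b, move +1, go to p0
p0 | bb[a]ab_   read a → write _, move -1, go to p2
p2 | b[b]_ab_   read b → write _, move +1, go to p4
p4 | b_[_]ab_   read _ → write b, move +1, go to p2
p2 | b_b[a]b_   read a → write a, move +1, go to p3
p3 | b_ba[b]_   read b → write b, move +1, go to p1
p1 | b_bab[_]   read _ → write _, move -1, go to p1
p1 | b_ba[b]_   read b → write a, move -1, go to p1
p1 | b_b[a]a_
The non-blank tape span at halt is b_baa.

b_baa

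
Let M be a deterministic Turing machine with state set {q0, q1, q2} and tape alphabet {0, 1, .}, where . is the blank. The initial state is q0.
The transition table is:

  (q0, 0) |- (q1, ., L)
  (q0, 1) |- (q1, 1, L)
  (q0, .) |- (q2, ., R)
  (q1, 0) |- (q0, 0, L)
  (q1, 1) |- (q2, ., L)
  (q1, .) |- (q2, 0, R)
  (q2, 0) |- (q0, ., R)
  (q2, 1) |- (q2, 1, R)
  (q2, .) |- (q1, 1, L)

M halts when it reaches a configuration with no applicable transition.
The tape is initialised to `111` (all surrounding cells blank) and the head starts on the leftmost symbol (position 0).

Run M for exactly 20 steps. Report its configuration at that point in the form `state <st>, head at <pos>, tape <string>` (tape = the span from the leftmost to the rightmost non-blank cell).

q0 | .[1]11..   read 1 → write 1, move L, go to q1
q1 | [.]111..   read . → write 0, move R, go to q2
q2 | 0[1]11..   read 1 → write 1, move R, go to q2
q2 | 01[1]1..   read 1 → write 1, move R, go to q2
q2 | 011[1]..   read 1 → write 1, move R, go to q2
q2 | 0111[.].   read . → write 1, move L, go to q1
q1 | 011[1]1.   read 1 → write ., move L, go to q2
q2 | 01[1].1.   read 1 → write 1, move R, go to q2
q2 | 011[.]1.   read . → write 1, move L, go to q1
q1 | 01[1]11.   read 1 → write ., move L, go to q2
q2 | 0[1].11.   read 1 → write 1, move R, go to q2
q2 | 01[.]11.   read . → write 1, move L, go to q1
q1 | 0[1]111.   read 1 → write ., move L, go to q2
q2 | [0].111.   read 0 → write ., move R, go to q0
q0 | .[.]111.   read . → write ., move R, go to q2
q2 | ..[1]11.   read 1 → write 1, move R, go to q2
q2 | ..1[1]1.   read 1 → write 1, move R, go to q2
q2 | ..11[1].   read 1 → write 1, move R, go to q2
q2 | ..111[.]   read . → write 1, move L, go to q1
q1 | ..11[1]1   read 1 → write ., move L, go to q2
q2 | ..1[1].1
After 20 steps: state q2, head at 2, tape 11.1.

state q2, head at 2, tape 11.1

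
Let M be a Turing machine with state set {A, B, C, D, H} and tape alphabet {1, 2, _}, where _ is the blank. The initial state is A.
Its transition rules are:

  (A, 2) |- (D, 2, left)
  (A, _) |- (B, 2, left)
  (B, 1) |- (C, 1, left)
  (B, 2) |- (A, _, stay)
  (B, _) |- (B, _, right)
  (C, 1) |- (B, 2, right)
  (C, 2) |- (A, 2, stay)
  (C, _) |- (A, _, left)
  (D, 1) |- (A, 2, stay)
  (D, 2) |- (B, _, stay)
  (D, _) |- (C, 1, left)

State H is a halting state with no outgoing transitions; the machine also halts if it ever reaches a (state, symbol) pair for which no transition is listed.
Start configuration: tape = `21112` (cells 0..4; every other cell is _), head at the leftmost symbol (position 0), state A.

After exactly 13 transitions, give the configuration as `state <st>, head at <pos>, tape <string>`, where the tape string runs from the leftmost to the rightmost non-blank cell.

A | ____[2]1112   read 2 → write 2, move left, go to D
D | ___[_]21112   read _ → write 1, move left, go to C
C | __[_]121112   read _ → write _, move left, go to A
A | _[_]_121112   read _ → write 2, move left, go to B
B | [_]2_121112   read _ → write _, move right, go to B
B | _[2]_121112   read 2 → write _, move stay, go to A
A | _[_]_121112   read _ → write 2, move left, go to B
B | [_]2_121112   read _ → write _, move right, go to B
B | _[2]_121112   read 2 → write _, move stay, go to A
A | _[_]_121112   read _ → write 2, move left, go to B
B | [_]2_121112   read _ → write _, move right, go to B
B | _[2]_121112   read 2 → write _, move stay, go to A
A | _[_]_121112   read _ → write 2, move left, go to B
B | [_]2_121112
After 13 steps: state B, head at -4, tape 2_121112.

state B, head at -4, tape 2_121112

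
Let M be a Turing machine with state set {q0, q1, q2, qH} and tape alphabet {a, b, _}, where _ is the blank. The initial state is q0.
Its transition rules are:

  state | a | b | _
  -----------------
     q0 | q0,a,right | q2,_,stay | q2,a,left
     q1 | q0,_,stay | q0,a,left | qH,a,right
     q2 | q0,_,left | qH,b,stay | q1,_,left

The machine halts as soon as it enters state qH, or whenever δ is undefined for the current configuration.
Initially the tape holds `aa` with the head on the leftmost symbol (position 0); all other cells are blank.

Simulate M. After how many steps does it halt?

q0 | ___[a]a_   read a → write a, move right, go to q0
q0 | ___a[a]_   read a → write a, move right, go to q0
q0 | ___aa[_]   read _ → write a, move left, go to q2
q2 | ___a[a]a   read a → write _, move left, go to q0
q0 | ___[a]_a   read a → write a, move right, go to q0
q0 | ___a[_]a   read _ → write a, move left, go to q2
q2 | ___[a]aa   read a → write _, move left, go to q0
q0 | __[_]_aa   read _ → write a, move left, go to q2
q2 | _[_]a_aa   read _ → write _, move left, go to q1
q1 | [_]_a_aa   read _ → write a, move right, go to qH
qH | a[_]a_aa
M halts after 10 transitions.

10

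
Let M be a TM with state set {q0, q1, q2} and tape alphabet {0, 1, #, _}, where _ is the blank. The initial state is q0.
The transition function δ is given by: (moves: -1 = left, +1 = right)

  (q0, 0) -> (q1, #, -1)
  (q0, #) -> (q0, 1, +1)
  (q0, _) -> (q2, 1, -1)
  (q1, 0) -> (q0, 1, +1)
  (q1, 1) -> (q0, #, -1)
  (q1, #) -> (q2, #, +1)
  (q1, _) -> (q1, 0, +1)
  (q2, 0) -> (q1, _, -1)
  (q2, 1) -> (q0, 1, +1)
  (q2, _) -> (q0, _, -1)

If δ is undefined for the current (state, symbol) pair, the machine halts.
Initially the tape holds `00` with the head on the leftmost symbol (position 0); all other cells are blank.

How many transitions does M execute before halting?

state=q0 head=0 tape=_[0]0   (q0,0)→(q1,#,-1)
state=q1 head=-1 tape=[_]#0   (q1,_)→(q1,0,+1)
state=q1 head=0 tape=0[#]0   (q1,#)→(q2,#,+1)
state=q2 head=1 tape=0#[0]   (q2,0)→(q1,_,-1)
state=q1 head=0 tape=0[#]_   (q1,#)→(q2,#,+1)
state=q2 head=1 tape=0#[_]   (q2,_)→(q0,_,-1)
state=q0 head=0 tape=0[#]_   (q0,#)→(q0,1,+1)
state=q0 head=1 tape=01[_]   (q0,_)→(q2,1,-1)
state=q2 head=0 tape=0[1]1   (q2,1)→(q0,1,+1)
state=q0 head=1 tape=01[1]
M halts after 9 transitions.

9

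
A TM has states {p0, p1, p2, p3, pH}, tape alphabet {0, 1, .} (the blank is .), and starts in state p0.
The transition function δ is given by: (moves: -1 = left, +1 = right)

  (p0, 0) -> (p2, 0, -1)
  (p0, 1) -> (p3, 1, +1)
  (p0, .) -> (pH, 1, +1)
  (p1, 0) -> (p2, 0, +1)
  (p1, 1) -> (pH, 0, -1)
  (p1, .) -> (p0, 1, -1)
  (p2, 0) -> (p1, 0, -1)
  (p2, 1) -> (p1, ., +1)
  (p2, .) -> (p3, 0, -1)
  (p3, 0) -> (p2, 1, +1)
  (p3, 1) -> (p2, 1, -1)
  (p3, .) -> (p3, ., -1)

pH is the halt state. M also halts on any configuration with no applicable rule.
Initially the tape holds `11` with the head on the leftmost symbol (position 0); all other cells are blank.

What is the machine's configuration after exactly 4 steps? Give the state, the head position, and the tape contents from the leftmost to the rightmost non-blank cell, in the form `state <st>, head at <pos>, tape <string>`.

p0 | [1]1   read 1 → write 1, move +1, go to p3
p3 | 1[1]   read 1 → write 1, move -1, go to p2
p2 | [1]1   read 1 → write ., move +1, go to p1
p1 | .[1]   read 1 → write 0, move -1, go to pH
pH | [.]0
After 4 steps: state pH, head at 0, tape 0.

state pH, head at 0, tape 0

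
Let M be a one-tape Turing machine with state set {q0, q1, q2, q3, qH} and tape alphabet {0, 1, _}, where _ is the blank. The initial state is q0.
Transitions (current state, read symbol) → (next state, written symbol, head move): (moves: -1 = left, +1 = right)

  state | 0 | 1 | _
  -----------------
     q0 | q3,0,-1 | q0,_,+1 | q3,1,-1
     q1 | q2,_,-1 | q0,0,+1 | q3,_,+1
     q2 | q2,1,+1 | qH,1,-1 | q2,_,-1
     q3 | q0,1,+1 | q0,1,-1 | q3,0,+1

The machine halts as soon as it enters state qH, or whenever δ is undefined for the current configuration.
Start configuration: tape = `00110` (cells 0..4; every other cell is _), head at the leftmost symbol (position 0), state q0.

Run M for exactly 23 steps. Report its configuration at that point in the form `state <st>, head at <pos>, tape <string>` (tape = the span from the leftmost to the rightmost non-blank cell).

state q0, head at 5, tape 010101_1

q0 | __[0]0110_   read 0 → write 0, move -1, go to q3
q3 | _[_]00110_   read _ → write 0, move +1, go to q3
q3 | _0[0]0110_   read 0 → write 1, move +1, go to q0
q0 | _01[0]110_   read 0 → write 0, move -1, go to q3
q3 | _0[1]0110_   read 1 → write 1, move -1, go to q0
q0 | _[0]10110_   read 0 → write 0, move -1, go to q3
q3 | [_]010110_   read _ → write 0, move +1, go to q3
q3 | 0[0]10110_   read 0 → write 1, move +1, go to q0
q0 | 01[1]0110_   read 1 → write _, move +1, go to q0
q0 | 01_[0]110_   read 0 → write 0, move -1, go to q3
q3 | 01[_]0110_   read _ → write 0, move +1, go to q3
q3 | 010[0]110_   read 0 → write 1, move +1, go to q0
q0 | 0101[1]10_   read 1 → write _, move +1, go to q0
q0 | 0101_[1]0_   read 1 → write _, move +1, go to q0
q0 | 0101__[0]_   read 0 → write 0, move -1, go to q3
q3 | 0101_[_]0_   read _ → write 0, move +1, go to q3
q3 | 0101_0[0]_   read 0 → write 1, move +1, go to q0
q0 | 0101_01[_]   read _ → write 1, move -1, go to q3
q3 | 0101_0[1]1   read 1 → write 1, move -1, go to q0
q0 | 0101_[0]11   read 0 → write 0, move -1, go to q3
q3 | 0101[_]011   read _ → write 0, move +1, go to q3
q3 | 01010[0]11   read 0 → write 1, move +1, go to q0
q0 | 010101[1]1   read 1 → write _, move +1, go to q0
q0 | 010101_[1]
After 23 steps: state q0, head at 5, tape 010101_1.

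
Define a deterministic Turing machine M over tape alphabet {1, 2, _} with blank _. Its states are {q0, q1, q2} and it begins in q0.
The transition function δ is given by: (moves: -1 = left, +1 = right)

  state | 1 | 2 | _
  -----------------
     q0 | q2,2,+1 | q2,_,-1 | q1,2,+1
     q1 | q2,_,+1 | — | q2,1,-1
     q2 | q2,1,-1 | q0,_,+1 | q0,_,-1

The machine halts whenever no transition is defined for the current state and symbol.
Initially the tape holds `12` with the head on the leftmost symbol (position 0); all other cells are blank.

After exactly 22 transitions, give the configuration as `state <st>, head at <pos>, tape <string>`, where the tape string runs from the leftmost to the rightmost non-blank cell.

state q2, head at 0, tape 2

state=q0 head=0 tape=__[1]2___   (q0,1)→(q2,2,+1)
state=q2 head=1 tape=__2[2]___   (q2,2)→(q0,_,+1)
state=q0 head=2 tape=__2_[_]__   (q0,_)→(q1,2,+1)
state=q1 head=3 tape=__2_2[_]_   (q1,_)→(q2,1,-1)
state=q2 head=2 tape=__2_[2]1_   (q2,2)→(q0,_,+1)
state=q0 head=3 tape=__2__[1]_   (q0,1)→(q2,2,+1)
state=q2 head=4 tape=__2__2[_]   (q2,_)→(q0,_,-1)
state=q0 head=3 tape=__2__[2]_   (q0,2)→(q2,_,-1)
state=q2 head=2 tape=__2_[_]__   (q2,_)→(q0,_,-1)
state=q0 head=1 tape=__2[_]___   (q0,_)→(q1,2,+1)
state=q1 head=2 tape=__22[_]__   (q1,_)→(q2,1,-1)
state=q2 head=1 tape=__2[2]1__   (q2,2)→(q0,_,+1)
state=q0 head=2 tape=__2_[1]__   (q0,1)→(q2,2,+1)
state=q2 head=3 tape=__2_2[_]_   (q2,_)→(q0,_,-1)
state=q0 head=2 tape=__2_[2]__   (q0,2)→(q2,_,-1)
state=q2 head=1 tape=__2[_]___   (q2,_)→(q0,_,-1)
state=q0 head=0 tape=__[2]____   (q0,2)→(q2,_,-1)
state=q2 head=-1 tape=_[_]_____   (q2,_)→(q0,_,-1)
state=q0 head=-2 tape=[_]______   (q0,_)→(q1,2,+1)
state=q1 head=-1 tape=2[_]_____   (q1,_)→(q2,1,-1)
state=q2 head=-2 tape=[2]1_____   (q2,2)→(q0,_,+1)
state=q0 head=-1 tape=_[1]_____   (q0,1)→(q2,2,+1)
state=q2 head=0 tape=_2[_]____
After 22 steps: state q2, head at 0, tape 2.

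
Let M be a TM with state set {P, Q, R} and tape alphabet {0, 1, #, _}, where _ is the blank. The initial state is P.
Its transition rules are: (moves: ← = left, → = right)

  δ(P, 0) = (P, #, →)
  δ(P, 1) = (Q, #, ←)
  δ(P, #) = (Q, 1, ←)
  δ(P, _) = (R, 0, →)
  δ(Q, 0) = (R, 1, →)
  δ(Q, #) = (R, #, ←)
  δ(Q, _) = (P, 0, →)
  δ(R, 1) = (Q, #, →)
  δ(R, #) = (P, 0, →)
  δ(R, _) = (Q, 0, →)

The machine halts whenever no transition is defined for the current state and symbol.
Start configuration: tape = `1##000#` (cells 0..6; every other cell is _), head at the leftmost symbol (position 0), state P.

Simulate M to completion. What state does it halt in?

R

P | _[1]##000#   read 1 → write #, move ←, go to Q
Q | [_]###000#   read _ → write 0, move →, go to P
P | 0[#]##000#   read # → write 1, move ←, go to Q
Q | [0]1##000#   read 0 → write 1, move →, go to R
R | 1[1]##000#   read 1 → write #, move →, go to Q
Q | 1#[#]#000#   read # → write #, move ←, go to R
R | 1[#]##000#   read # → write 0, move →, go to P
P | 10[#]#000#   read # → write 1, move ←, go to Q
Q | 1[0]1#000#   read 0 → write 1, move →, go to R
R | 11[1]#000#   read 1 → write #, move →, go to Q
Q | 11#[#]000#   read # → write #, move ←, go to R
R | 11[#]#000#   read # → write 0, move →, go to P
P | 110[#]000#   read # → write 1, move ←, go to Q
Q | 11[0]1000#   read 0 → write 1, move →, go to R
R | 111[1]000#   read 1 → write #, move →, go to Q
Q | 111#[0]00#   read 0 → write 1, move →, go to R
R | 111#1[0]0#
No transition is defined for (R, 0); M halts in state R.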